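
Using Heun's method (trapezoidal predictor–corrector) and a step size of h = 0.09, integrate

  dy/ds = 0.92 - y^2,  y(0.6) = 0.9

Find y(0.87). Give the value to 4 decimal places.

0.9234

Heun: k1 = f(s_n, y_n); k2 = f(s_n + h, y_n + h·k1); y_{n+1} = y_n + (h/2)·(k1 + k2).
s=0.600000, y=0.900000:
  k1 = f(0.600000, 0.900000) = 0.110000
  k2 = f(0.690000, 0.909900) = 0.092082
  y ← 0.900000 + (0.09/2)·(0.110000 + 0.092082) = 0.909094
s=0.690000, y=0.909094:
  k1 = f(0.690000, 0.909094) = 0.093549
  k2 = f(0.780000, 0.917513) = 0.078170
  y ← 0.909094 + (0.09/2)·(0.093549 + 0.078170) = 0.916821
s=0.780000, y=0.916821:
  k1 = f(0.780000, 0.916821) = 0.079439
  k2 = f(0.870000, 0.923971) = 0.066278
  y ← 0.916821 + (0.09/2)·(0.079439 + 0.066278) = 0.923378
y(0.87) ≈ 0.9234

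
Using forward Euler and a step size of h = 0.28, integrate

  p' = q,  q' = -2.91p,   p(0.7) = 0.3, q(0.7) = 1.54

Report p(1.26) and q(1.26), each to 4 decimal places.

1.0940, 0.6998

Euler on (p,q): p_{n+1} = p_n + h·p', q_{n+1} = q_n + h·q'.
0.700000: (0.300000, 1.540000); f=(1.540000, -0.873000) → (0.731200, 1.295560)
0.980000: (0.731200, 1.295560); f=(1.295560, -2.127792) → (1.093957, 0.699778)
(p(1.26), q(1.26)) ≈ (1.0940, 0.6998)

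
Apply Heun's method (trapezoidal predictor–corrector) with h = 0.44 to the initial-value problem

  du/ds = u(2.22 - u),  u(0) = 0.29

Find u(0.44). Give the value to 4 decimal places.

Heun: k1 = f(s_n, u_n); k2 = f(s_n + h, u_n + h·k1); u_{n+1} = u_n + (h/2)·(k1 + k2).
s=0.000000, u=0.290000:
  k1 = f(0.000000, 0.290000) = 0.559700
  k2 = f(0.440000, 0.536268) = 0.902932
  u ← 0.290000 + (0.44/2)·(0.559700 + 0.902932) = 0.611779
u(0.44) ≈ 0.6118

0.6118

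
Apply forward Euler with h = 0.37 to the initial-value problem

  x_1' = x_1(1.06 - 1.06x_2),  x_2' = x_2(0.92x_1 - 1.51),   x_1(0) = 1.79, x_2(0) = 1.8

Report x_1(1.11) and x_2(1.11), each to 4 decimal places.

Euler on (x_1,x_2): x_1_{n+1} = x_1_n + h·x_1', x_2_{n+1} = x_2_n + h·x_2'.
0.000000: (1.790000, 1.800000); f=(-1.517920, 0.246240) → (1.228370, 1.891109)
0.370000: (1.228370, 1.891109); f=(-1.160288, -0.718432) → (0.799063, 1.625289)
0.740000: (0.799063, 1.625289); f=(-0.529624, -1.259374) → (0.603102, 1.159320)
(x_1(1.11), x_2(1.11)) ≈ (0.6031, 1.1593)

0.6031, 1.1593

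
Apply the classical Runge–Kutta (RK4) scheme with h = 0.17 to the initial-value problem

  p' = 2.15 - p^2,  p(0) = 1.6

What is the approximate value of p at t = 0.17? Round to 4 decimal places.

RK4: k1 = f(t_n, p_n); k2 = f(t_n + h/2, p_n + (h/2)·k1); k3 = f(t_n + h/2, p_n + (h/2)·k2); k4 = f(t_n + h, p_n + h·k3); p_{n+1} = p_n + (h/6)·(k1 + 2k2 + 2k3 + k4).
t=0.000000, p=1.600000:
  k1 = f(0.000000, 1.600000) = -0.410000
  k2 = f(0.085000, 1.565150) = -0.299695
  k3 = f(0.085000, 1.574526) = -0.329132
  k4 = f(0.170000, 1.544048) = -0.234083
  p ← 1.600000 + (0.17/6)·(k1 + 2k2 + 2k3 + k4) = 1.546117
p(0.17) ≈ 1.5461

1.5461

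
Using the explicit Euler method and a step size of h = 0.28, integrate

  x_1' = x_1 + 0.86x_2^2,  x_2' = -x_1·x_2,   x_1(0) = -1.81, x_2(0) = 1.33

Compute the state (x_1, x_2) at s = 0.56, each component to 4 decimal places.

Euler on (x_1,x_2): x_1_{n+1} = x_1_n + h·x_1', x_2_{n+1} = x_2_n + h·x_2'.
0.000000: (-1.810000, 1.330000); f=(-0.288746, 2.407300) → (-1.890849, 2.004044)
0.280000: (-1.890849, 2.004044); f=(1.563077, 3.789344) → (-1.453187, 3.065060)
(x_1(0.56), x_2(0.56)) ≈ (-1.4532, 3.0651)

-1.4532, 3.0651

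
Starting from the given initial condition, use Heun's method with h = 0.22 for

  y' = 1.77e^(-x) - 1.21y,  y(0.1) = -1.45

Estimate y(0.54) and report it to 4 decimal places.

-0.4326

Heun: k1 = f(x_n, y_n); k2 = f(x_n + h, y_n + h·k1); y_{n+1} = y_n + (h/2)·(k1 + k2).
x=0.100000, y=-1.450000:
  k1 = f(0.100000, -1.450000) = 3.356062
  k2 = f(0.320000, -0.711666) = 2.146400
  y ← -1.450000 + (0.22/2)·(3.356062 + 2.146400) = -0.844729
x=0.320000, y=-0.844729:
  k1 = f(0.320000, -0.844729) = 2.307406
  k2 = f(0.540000, -0.337100) = 1.439355
  y ← -0.844729 + (0.22/2)·(2.307406 + 1.439355) = -0.432585
y(0.54) ≈ -0.4326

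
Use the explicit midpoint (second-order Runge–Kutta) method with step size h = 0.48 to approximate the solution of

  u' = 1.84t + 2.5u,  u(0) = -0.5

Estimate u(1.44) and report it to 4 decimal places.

Midpoint: k1 = f(t_n, u_n); k2 = f(t_n + h/2, u_n + (h/2)·k1); u_{n+1} = u_n + h·k2.
t=0.000000, u=-0.500000:
  k1 = f(0.000000, -0.500000) = -1.250000
  k2 = f(0.240000, -0.800000) = -1.558400
  u ← -0.500000 + 0.48·(-1.558400) = -1.248032
t=0.480000, u=-1.248032:
  k1 = f(0.480000, -1.248032) = -2.236880
  k2 = f(0.720000, -1.784883) = -3.137408
  u ← -1.248032 + 0.48·(-3.137408) = -2.753988
t=0.960000, u=-2.753988:
  k1 = f(0.960000, -2.753988) = -5.118570
  k2 = f(1.200000, -3.982445) = -7.748111
  u ← -2.753988 + 0.48·(-7.748111) = -6.473081
u(1.44) ≈ -6.4731

-6.4731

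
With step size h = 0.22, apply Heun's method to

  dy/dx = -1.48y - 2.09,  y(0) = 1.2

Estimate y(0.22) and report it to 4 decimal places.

Heun: k1 = f(x_n, y_n); k2 = f(x_n + h, y_n + h·k1); y_{n+1} = y_n + (h/2)·(k1 + k2).
x=0.000000, y=1.200000:
  k1 = f(0.000000, 1.200000) = -3.866000
  k2 = f(0.220000, 0.349480) = -2.607230
  y ← 1.200000 + (0.22/2)·(-3.866000 + (-2.607230)) = 0.487945
y(0.22) ≈ 0.4879

0.4879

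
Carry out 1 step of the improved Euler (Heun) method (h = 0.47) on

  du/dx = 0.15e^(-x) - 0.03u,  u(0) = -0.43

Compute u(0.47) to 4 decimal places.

Heun: k1 = f(x_n, u_n); k2 = f(x_n + h, u_n + h·k1); u_{n+1} = u_n + (h/2)·(k1 + k2).
x=0.000000, u=-0.430000:
  k1 = f(0.000000, -0.430000) = 0.162900
  k2 = f(0.470000, -0.353437) = 0.104353
  u ← -0.430000 + (0.47/2)·(0.162900 + 0.104353) = -0.367195
u(0.47) ≈ -0.3672

-0.3672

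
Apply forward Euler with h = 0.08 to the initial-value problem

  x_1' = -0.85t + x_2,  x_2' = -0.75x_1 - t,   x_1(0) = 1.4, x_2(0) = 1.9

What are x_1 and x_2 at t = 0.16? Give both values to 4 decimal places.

1.6918, 1.7165

Euler on (x_1,x_2): x_1_{n+1} = x_1_n + h·x_1', x_2_{n+1} = x_2_n + h·x_2'.
0.000000: (1.400000, 1.900000); f=(1.900000, -1.050000) → (1.552000, 1.816000)
0.080000: (1.552000, 1.816000); f=(1.748000, -1.244000) → (1.691840, 1.716480)
(x_1(0.16), x_2(0.16)) ≈ (1.6918, 1.7165)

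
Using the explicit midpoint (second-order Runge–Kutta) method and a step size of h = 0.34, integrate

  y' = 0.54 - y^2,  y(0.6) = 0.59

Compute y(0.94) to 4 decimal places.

Midpoint: k1 = f(t_n, y_n); k2 = f(t_n + h/2, y_n + (h/2)·k1); y_{n+1} = y_n + h·k2.
t=0.600000, y=0.590000:
  k1 = f(0.600000, 0.590000) = 0.191900
  k2 = f(0.770000, 0.622623) = 0.152341
  y ← 0.590000 + 0.34·0.152341 = 0.641796
y(0.94) ≈ 0.6418

0.6418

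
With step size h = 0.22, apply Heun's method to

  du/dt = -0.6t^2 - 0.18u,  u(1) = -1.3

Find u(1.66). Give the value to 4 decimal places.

-1.8393

Heun: k1 = f(t_n, u_n); k2 = f(t_n + h, u_n + h·k1); u_{n+1} = u_n + (h/2)·(k1 + k2).
t=1.000000, u=-1.300000:
  k1 = f(1.000000, -1.300000) = -0.366000
  k2 = f(1.220000, -1.380520) = -0.644546
  u ← -1.300000 + (0.22/2)·(-0.366000 + (-0.644546)) = -1.411160
t=1.220000, u=-1.411160:
  k1 = f(1.220000, -1.411160) = -0.639031
  k2 = f(1.440000, -1.551747) = -0.964846
  u ← -1.411160 + (0.22/2)·(-0.639031 + (-0.964846)) = -1.587587
t=1.440000, u=-1.587587:
  k1 = f(1.440000, -1.587587) = -0.958394
  k2 = f(1.660000, -1.798433) = -1.329642
  u ← -1.587587 + (0.22/2)·(-0.958394 + (-1.329642)) = -1.839271
u(1.66) ≈ -1.8393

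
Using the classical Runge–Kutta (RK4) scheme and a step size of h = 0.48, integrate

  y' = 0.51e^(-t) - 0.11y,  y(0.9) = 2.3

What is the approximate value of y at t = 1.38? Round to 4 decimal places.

RK4: k1 = f(t_n, y_n); k2 = f(t_n + h/2, y_n + (h/2)·k1); k3 = f(t_n + h/2, y_n + (h/2)·k2); k4 = f(t_n + h, y_n + h·k3); y_{n+1} = y_n + (h/6)·(k1 + 2k2 + 2k3 + k4).
t=0.900000, y=2.300000:
  k1 = f(0.900000, 2.300000) = -0.045649
  k2 = f(1.140000, 2.289044) = -0.088687
  k3 = f(1.140000, 2.278715) = -0.087551
  k4 = f(1.380000, 2.257976) = -0.120072
  y ← 2.300000 + (0.48/6)·(k1 + 2k2 + 2k3 + k4) = 2.258544
y(1.38) ≈ 2.2585

2.2585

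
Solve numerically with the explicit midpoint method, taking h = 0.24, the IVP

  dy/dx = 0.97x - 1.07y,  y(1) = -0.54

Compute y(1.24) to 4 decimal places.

Midpoint: k1 = f(x_n, y_n); k2 = f(x_n + h/2, y_n + (h/2)·k1); y_{n+1} = y_n + h·k2.
x=1.000000, y=-0.540000:
  k1 = f(1.000000, -0.540000) = 1.547800
  k2 = f(1.120000, -0.354264) = 1.465462
  y ← -0.540000 + 0.24·1.465462 = -0.188289
y(1.24) ≈ -0.1883

-0.1883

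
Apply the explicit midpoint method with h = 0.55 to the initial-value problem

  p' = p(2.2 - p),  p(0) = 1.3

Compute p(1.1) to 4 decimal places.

2.0282

Midpoint: k1 = f(t_n, p_n); k2 = f(t_n + h/2, p_n + (h/2)·k1); p_{n+1} = p_n + h·k2.
t=0.000000, p=1.300000:
  k1 = f(0.000000, 1.300000) = 1.170000
  k2 = f(0.275000, 1.621750) = 0.937777
  p ← 1.300000 + 0.55·0.937777 = 1.815777
t=0.550000, p=1.815777:
  k1 = f(0.550000, 1.815777) = 0.697663
  k2 = f(0.825000, 2.007635) = 0.386199
  p ← 1.815777 + 0.55·0.386199 = 2.028187
p(1.1) ≈ 2.0282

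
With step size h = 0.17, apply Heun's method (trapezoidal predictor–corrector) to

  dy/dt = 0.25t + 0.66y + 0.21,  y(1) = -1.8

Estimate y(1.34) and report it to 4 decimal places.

-2.0616

Heun: k1 = f(t_n, y_n); k2 = f(t_n + h, y_n + h·k1); y_{n+1} = y_n + (h/2)·(k1 + k2).
t=1.000000, y=-1.800000:
  k1 = f(1.000000, -1.800000) = -0.728000
  k2 = f(1.170000, -1.923760) = -0.767182
  y ← -1.800000 + (0.17/2)·(-0.728000 + (-0.767182)) = -1.927090
t=1.170000, y=-1.927090:
  k1 = f(1.170000, -1.927090) = -0.769380
  k2 = f(1.340000, -2.057885) = -0.813204
  y ← -1.927090 + (0.17/2)·(-0.769380 + (-0.813204)) = -2.061610
y(1.34) ≈ -2.0616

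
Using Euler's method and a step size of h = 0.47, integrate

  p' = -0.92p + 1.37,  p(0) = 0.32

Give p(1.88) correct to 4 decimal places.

1.3678

Euler: p_{n+1} = p_n + h·f(s_n, p_n).
s=0.000000, p=0.320000: f=1.075600 → p ← 0.320000 + 0.47·1.075600 = 0.825532
s=0.470000, p=0.825532: f=0.610511 → p ← 0.825532 + 0.47·0.610511 = 1.112472
s=0.940000, p=1.112472: f=0.346526 → p ← 1.112472 + 0.47·0.346526 = 1.275339
s=1.410000, p=1.275339: f=0.196688 → p ← 1.275339 + 0.47·0.196688 = 1.367782
p(1.88) ≈ 1.3678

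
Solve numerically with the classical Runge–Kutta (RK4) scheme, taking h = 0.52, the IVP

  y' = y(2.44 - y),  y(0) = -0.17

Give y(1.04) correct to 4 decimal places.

-6.9027

RK4: k1 = f(x_n, y_n); k2 = f(x_n + h/2, y_n + (h/2)·k1); k3 = f(x_n + h/2, y_n + (h/2)·k2); k4 = f(x_n + h, y_n + h·k3); y_{n+1} = y_n + (h/6)·(k1 + 2k2 + 2k3 + k4).
x=0.000000, y=-0.170000:
  k1 = f(0.000000, -0.170000) = -0.443700
  k2 = f(0.260000, -0.285362) = -0.777715
  k3 = f(0.260000, -0.372206) = -1.046719
  k4 = f(0.520000, -0.714294) = -2.253094
  y ← -0.170000 + (0.52/6)·(k1 + 2k2 + 2k3 + k4) = -0.719957
x=0.520000, y=-0.719957:
  k1 = f(0.520000, -0.719957) = -2.275035
  k2 = f(0.780000, -1.311466) = -4.919922
  k3 = f(0.780000, -1.999137) = -8.874444
  k4 = f(1.040000, -5.334668) = -41.475273
  y ← -0.719957 + (0.52/6)·(k1 + 2k2 + 2k3 + k4) = -6.902674
y(1.04) ≈ -6.9027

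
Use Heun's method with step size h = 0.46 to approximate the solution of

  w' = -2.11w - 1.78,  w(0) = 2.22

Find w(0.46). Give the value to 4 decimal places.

0.6895

Heun: k1 = f(x_n, w_n); k2 = f(x_n + h, w_n + h·k1); w_{n+1} = w_n + (h/2)·(k1 + k2).
x=0.000000, w=2.220000:
  k1 = f(0.000000, 2.220000) = -6.464200
  k2 = f(0.460000, -0.753532) = -0.190047
  w ← 2.220000 + (0.46/2)·(-6.464200 + (-0.190047)) = 0.689523
w(0.46) ≈ 0.6895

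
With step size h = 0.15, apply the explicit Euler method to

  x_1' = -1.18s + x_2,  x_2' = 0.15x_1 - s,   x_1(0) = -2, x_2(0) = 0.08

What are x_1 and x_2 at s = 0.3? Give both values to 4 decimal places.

-2.0093, -0.0322

Euler on (x_1,x_2): x_1_{n+1} = x_1_n + h·x_1', x_2_{n+1} = x_2_n + h·x_2'.
0.000000: (-2.000000, 0.080000); f=(0.080000, -0.300000) → (-1.988000, 0.035000)
0.150000: (-1.988000, 0.035000); f=(-0.142000, -0.448200) → (-2.009300, -0.032230)
(x_1(0.3), x_2(0.3)) ≈ (-2.0093, -0.0322)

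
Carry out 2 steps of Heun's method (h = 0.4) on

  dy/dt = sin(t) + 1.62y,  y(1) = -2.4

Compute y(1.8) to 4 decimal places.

Heun: k1 = f(t_n, y_n); k2 = f(t_n + h, y_n + h·k1); y_{n+1} = y_n + (h/2)·(k1 + k2).
t=1.000000, y=-2.400000:
  k1 = f(1.000000, -2.400000) = -3.046529
  k2 = f(1.400000, -3.618612) = -4.876701
  y ← -2.400000 + (0.4/2)·(-3.046529 + (-4.876701)) = -3.984646
t=1.400000, y=-3.984646:
  k1 = f(1.400000, -3.984646) = -5.469677
  k2 = f(1.800000, -6.172517) = -9.025629
  y ← -3.984646 + (0.4/2)·(-5.469677 + (-9.025629)) = -6.883707
y(1.8) ≈ -6.8837

-6.8837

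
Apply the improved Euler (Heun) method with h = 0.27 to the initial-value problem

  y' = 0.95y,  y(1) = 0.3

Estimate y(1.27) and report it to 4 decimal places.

0.3868

Heun: k1 = f(x_n, y_n); k2 = f(x_n + h, y_n + h·k1); y_{n+1} = y_n + (h/2)·(k1 + k2).
x=1.000000, y=0.300000:
  k1 = f(1.000000, 0.300000) = 0.285000
  k2 = f(1.270000, 0.376950) = 0.358102
  y ← 0.300000 + (0.27/2)·(0.285000 + 0.358102) = 0.386819
y(1.27) ≈ 0.3868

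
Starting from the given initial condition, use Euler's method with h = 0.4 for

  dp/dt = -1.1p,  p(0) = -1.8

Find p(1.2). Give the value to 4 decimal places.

Euler: p_{n+1} = p_n + h·f(t_n, p_n).
t=0.000000, p=-1.800000: f=1.980000 → p ← -1.800000 + 0.4·1.980000 = -1.008000
t=0.400000, p=-1.008000: f=1.108800 → p ← -1.008000 + 0.4·1.108800 = -0.564480
t=0.800000, p=-0.564480: f=0.620928 → p ← -0.564480 + 0.4·0.620928 = -0.316109
p(1.2) ≈ -0.3161

-0.3161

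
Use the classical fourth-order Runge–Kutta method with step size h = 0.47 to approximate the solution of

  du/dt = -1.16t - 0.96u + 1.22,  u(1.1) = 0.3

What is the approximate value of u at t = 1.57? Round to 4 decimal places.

RK4: k1 = f(t_n, u_n); k2 = f(t_n + h/2, u_n + (h/2)·k1); k3 = f(t_n + h/2, u_n + (h/2)·k2); k4 = f(t_n + h, u_n + h·k3); u_{n+1} = u_n + (h/6)·(k1 + 2k2 + 2k3 + k4).
t=1.100000, u=0.300000:
  k1 = f(1.100000, 0.300000) = -0.344000
  k2 = f(1.335000, 0.219160) = -0.538994
  k3 = f(1.335000, 0.173337) = -0.495003
  k4 = f(1.570000, 0.067349) = -0.665855
  u ← 0.300000 + (0.47/6)·(k1 + 2k2 + 2k3 + k4) = 0.058902
u(1.57) ≈ 0.0589

0.0589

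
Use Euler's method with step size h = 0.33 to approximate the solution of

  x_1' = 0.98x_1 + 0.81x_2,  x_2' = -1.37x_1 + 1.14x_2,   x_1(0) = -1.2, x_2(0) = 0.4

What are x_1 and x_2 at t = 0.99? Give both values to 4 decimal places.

Euler on (x_1,x_2): x_1_{n+1} = x_1_n + h·x_1', x_2_{n+1} = x_2_n + h·x_2'.
0.000000: (-1.200000, 0.400000); f=(-0.852000, 2.100000) → (-1.481160, 1.093000)
0.330000: (-1.481160, 1.093000); f=(-0.566207, 3.275209) → (-1.668008, 2.173819)
0.660000: (-1.668008, 2.173819); f=(0.126145, 4.763325) → (-1.626380, 3.745716)
(x_1(0.99), x_2(0.99)) ≈ (-1.6264, 3.7457)

-1.6264, 3.7457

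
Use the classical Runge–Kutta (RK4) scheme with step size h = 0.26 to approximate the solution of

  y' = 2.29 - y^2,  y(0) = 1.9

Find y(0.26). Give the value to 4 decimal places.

1.6792

RK4: k1 = f(t_n, y_n); k2 = f(t_n + h/2, y_n + (h/2)·k1); k3 = f(t_n + h/2, y_n + (h/2)·k2); k4 = f(t_n + h, y_n + h·k3); y_{n+1} = y_n + (h/6)·(k1 + 2k2 + 2k3 + k4).
t=0.000000, y=1.900000:
  k1 = f(0.000000, 1.900000) = -1.320000
  k2 = f(0.130000, 1.728400) = -0.697367
  k3 = f(0.130000, 1.809342) = -0.983720
  k4 = f(0.260000, 1.644233) = -0.413502
  y ← 1.900000 + (0.26/6)·(k1 + 2k2 + 2k3 + k4) = 1.679187
y(0.26) ≈ 1.6792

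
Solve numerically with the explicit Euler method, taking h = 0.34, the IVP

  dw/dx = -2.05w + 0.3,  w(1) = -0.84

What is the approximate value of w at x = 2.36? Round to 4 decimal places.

0.1380

Euler: w_{n+1} = w_n + h·f(x_n, w_n).
x=1.000000, w=-0.840000: f=2.022000 → w ← -0.840000 + 0.34·2.022000 = -0.152520
x=1.340000, w=-0.152520: f=0.612666 → w ← -0.152520 + 0.34·0.612666 = 0.055786
x=1.680000, w=0.055786: f=0.185638 → w ← 0.055786 + 0.34·0.185638 = 0.118903
x=2.020000, w=0.118903: f=0.056248 → w ← 0.118903 + 0.34·0.056248 = 0.138028
w(2.36) ≈ 0.1380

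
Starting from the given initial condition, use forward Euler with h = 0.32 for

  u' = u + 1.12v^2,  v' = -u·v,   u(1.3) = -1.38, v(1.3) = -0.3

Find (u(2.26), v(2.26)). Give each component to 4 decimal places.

Euler on (u,v): u_{n+1} = u_n + h·u', v_{n+1} = v_n + h·v'.
1.300000: (-1.380000, -0.300000); f=(-1.279200, -0.414000) → (-1.789344, -0.432480)
1.620000: (-1.789344, -0.432480); f=(-1.579860, -0.773855) → (-2.294899, -0.680114)
1.940000: (-2.294899, -0.680114); f=(-1.776838, -1.560793) → (-2.863487, -1.179567)
(u(2.26), v(2.26)) ≈ (-2.8635, -1.1796)

-2.8635, -1.1796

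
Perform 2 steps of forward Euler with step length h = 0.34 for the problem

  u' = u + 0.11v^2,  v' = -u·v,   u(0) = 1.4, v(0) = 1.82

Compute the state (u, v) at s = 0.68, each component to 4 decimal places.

Euler on (u,v): u_{n+1} = u_n + h·u', v_{n+1} = v_n + h·v'.
0.000000: (1.400000, 1.820000); f=(1.764364, -2.548000) → (1.999884, 0.953680)
0.340000: (1.999884, 0.953680); f=(2.099929, -1.907249) → (2.713860, 0.305215)
(u(0.68), v(0.68)) ≈ (2.7139, 0.3052)

2.7139, 0.3052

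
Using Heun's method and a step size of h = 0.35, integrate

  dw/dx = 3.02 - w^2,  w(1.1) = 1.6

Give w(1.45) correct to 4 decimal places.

1.6663

Heun: k1 = f(x_n, w_n); k2 = f(x_n + h, w_n + h·k1); w_{n+1} = w_n + (h/2)·(k1 + k2).
x=1.100000, w=1.600000:
  k1 = f(1.100000, 1.600000) = 0.460000
  k2 = f(1.450000, 1.761000) = -0.081121
  w ← 1.600000 + (0.35/2)·(0.460000 + (-0.081121)) = 1.666304
w(1.45) ≈ 1.6663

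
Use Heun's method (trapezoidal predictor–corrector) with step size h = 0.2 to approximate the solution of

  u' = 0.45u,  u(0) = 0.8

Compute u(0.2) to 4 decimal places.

0.8752

Heun: k1 = f(x_n, u_n); k2 = f(x_n + h, u_n + h·k1); u_{n+1} = u_n + (h/2)·(k1 + k2).
x=0.000000, u=0.800000:
  k1 = f(0.000000, 0.800000) = 0.360000
  k2 = f(0.200000, 0.872000) = 0.392400
  u ← 0.800000 + (0.2/2)·(0.360000 + 0.392400) = 0.875240
u(0.2) ≈ 0.8752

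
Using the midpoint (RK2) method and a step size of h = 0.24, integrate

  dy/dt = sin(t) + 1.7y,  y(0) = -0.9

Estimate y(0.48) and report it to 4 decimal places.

-1.8624

Midpoint: k1 = f(t_n, y_n); k2 = f(t_n + h/2, y_n + (h/2)·k1); y_{n+1} = y_n + h·k2.
t=0.000000, y=-0.900000:
  k1 = f(0.000000, -0.900000) = -1.530000
  k2 = f(0.120000, -1.083600) = -1.722408
  y ← -0.900000 + 0.24·(-1.722408) = -1.313378
t=0.240000, y=-1.313378:
  k1 = f(0.240000, -1.313378) = -1.995040
  k2 = f(0.360000, -1.552783) = -2.287456
  y ← -1.313378 + 0.24·(-2.287456) = -1.862367
y(0.48) ≈ -1.8624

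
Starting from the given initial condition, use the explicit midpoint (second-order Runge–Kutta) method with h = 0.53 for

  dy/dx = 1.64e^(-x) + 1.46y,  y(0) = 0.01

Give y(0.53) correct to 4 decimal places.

Midpoint: k1 = f(x_n, y_n); k2 = f(x_n + h/2, y_n + (h/2)·k1); y_{n+1} = y_n + h·k2.
x=0.000000, y=0.010000:
  k1 = f(0.000000, 0.010000) = 1.654600
  k2 = f(0.265000, 0.448469) = 1.912982
  y ← 0.010000 + 0.53·1.912982 = 1.023881
y(0.53) ≈ 1.0239

1.0239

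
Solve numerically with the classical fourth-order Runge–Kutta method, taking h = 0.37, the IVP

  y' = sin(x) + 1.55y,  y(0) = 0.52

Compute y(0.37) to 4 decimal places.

1.0050

RK4: k1 = f(x_n, y_n); k2 = f(x_n + h/2, y_n + (h/2)·k1); k3 = f(x_n + h/2, y_n + (h/2)·k2); k4 = f(x_n + h, y_n + h·k3); y_{n+1} = y_n + (h/6)·(k1 + 2k2 + 2k3 + k4).
x=0.000000, y=0.520000:
  k1 = f(0.000000, 0.520000) = 0.806000
  k2 = f(0.185000, 0.669110) = 1.221067
  k3 = f(0.185000, 0.745897) = 1.340088
  k4 = f(0.370000, 1.015832) = 1.936156
  y ← 0.520000 + (0.37/6)·(k1 + 2k2 + 2k3 + k4) = 1.004975
y(0.37) ≈ 1.0050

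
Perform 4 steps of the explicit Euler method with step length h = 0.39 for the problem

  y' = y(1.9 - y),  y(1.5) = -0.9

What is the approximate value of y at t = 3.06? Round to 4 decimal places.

Euler: y_{n+1} = y_n + h·f(t_n, y_n).
t=1.500000, y=-0.900000: f=-2.520000 → y ← -0.900000 + 0.39·(-2.520000) = -1.882800
t=1.890000, y=-1.882800: f=-7.122256 → y ← -1.882800 + 0.39·(-7.122256) = -4.660480
t=2.280000, y=-4.660480: f=-30.574983 → y ← -4.660480 + 0.39·(-30.574983) = -16.584723
t=2.670000, y=-16.584723: f=-306.564020 → y ← -16.584723 + 0.39·(-306.564020) = -136.144691
y(3.06) ≈ -136.1447

-136.1447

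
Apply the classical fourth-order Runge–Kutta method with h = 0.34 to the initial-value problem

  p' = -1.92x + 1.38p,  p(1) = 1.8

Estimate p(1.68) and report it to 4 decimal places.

1.8137

RK4: k1 = f(x_n, p_n); k2 = f(x_n + h/2, p_n + (h/2)·k1); k3 = f(x_n + h/2, p_n + (h/2)·k2); k4 = f(x_n + h, p_n + h·k3); p_{n+1} = p_n + (h/6)·(k1 + 2k2 + 2k3 + k4).
x=1.000000, p=1.800000:
  k1 = f(1.000000, 1.800000) = 0.564000
  k2 = f(1.170000, 1.895880) = 0.369914
  k3 = f(1.170000, 1.862885) = 0.324382
  k4 = f(1.340000, 1.910290) = 0.063400
  p ← 1.800000 + (0.34/6)·(k1 + 2k2 + 2k3 + k4) = 1.914240
x=1.340000, p=1.914240:
  k1 = f(1.340000, 1.914240) = 0.068851
  k2 = f(1.510000, 1.925944) = -0.241397
  k3 = f(1.510000, 1.873202) = -0.314181
  k4 = f(1.680000, 1.807418) = -0.731363
  p ← 1.914240 + (0.34/6)·(k1 + 2k2 + 2k3 + k4) = 1.813732
p(1.68) ≈ 1.8137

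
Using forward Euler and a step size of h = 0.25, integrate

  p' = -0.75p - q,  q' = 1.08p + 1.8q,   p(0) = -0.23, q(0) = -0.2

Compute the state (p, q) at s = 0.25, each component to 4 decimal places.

-0.1369, -0.3521

Euler on (p,q): p_{n+1} = p_n + h·p', q_{n+1} = q_n + h·q'.
0.000000: (-0.230000, -0.200000); f=(0.372500, -0.608400) → (-0.136875, -0.352100)
(p(0.25), q(0.25)) ≈ (-0.1369, -0.3521)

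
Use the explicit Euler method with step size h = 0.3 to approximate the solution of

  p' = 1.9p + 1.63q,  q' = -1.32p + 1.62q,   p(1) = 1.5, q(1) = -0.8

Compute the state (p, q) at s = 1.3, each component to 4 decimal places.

1.9638, -1.7828

Euler on (p,q): p_{n+1} = p_n + h·p', q_{n+1} = q_n + h·q'.
1.000000: (1.500000, -0.800000); f=(1.546000, -3.276000) → (1.963800, -1.782800)
(p(1.3), q(1.3)) ≈ (1.9638, -1.7828)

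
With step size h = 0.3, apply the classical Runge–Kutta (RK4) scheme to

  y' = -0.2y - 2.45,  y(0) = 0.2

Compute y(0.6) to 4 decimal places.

-1.2078

RK4: k1 = f(x_n, y_n); k2 = f(x_n + h/2, y_n + (h/2)·k1); k3 = f(x_n + h/2, y_n + (h/2)·k2); k4 = f(x_n + h, y_n + h·k3); y_{n+1} = y_n + (h/6)·(k1 + 2k2 + 2k3 + k4).
x=0.000000, y=0.200000:
  k1 = f(0.000000, 0.200000) = -2.490000
  k2 = f(0.150000, -0.173500) = -2.415300
  k3 = f(0.150000, -0.162295) = -2.417541
  k4 = f(0.300000, -0.525262) = -2.344948
  y ← 0.200000 + (0.3/6)·(k1 + 2k2 + 2k3 + k4) = -0.525031
x=0.300000, y=-0.525031:
  k1 = f(0.300000, -0.525031) = -2.344994
  k2 = f(0.450000, -0.876781) = -2.274644
  k3 = f(0.450000, -0.866228) = -2.276754
  k4 = f(0.600000, -1.208058) = -2.208388
  y ← -0.525031 + (0.3/6)·(k1 + 2k2 + 2k3 + k4) = -1.207840
y(0.6) ≈ -1.2078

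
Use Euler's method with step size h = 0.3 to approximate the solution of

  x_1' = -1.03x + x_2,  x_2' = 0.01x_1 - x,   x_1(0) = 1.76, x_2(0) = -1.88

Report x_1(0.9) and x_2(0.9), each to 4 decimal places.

Euler on (x_1,x_2): x_1_{n+1} = x_1_n + h·x_1', x_2_{n+1} = x_2_n + h·x_2'.
0.000000: (1.760000, -1.880000); f=(-1.880000, 0.017600) → (1.196000, -1.874720)
0.300000: (1.196000, -1.874720); f=(-2.183720, -0.288040) → (0.540884, -1.961132)
0.600000: (0.540884, -1.961132); f=(-2.579132, -0.594591) → (-0.232856, -2.139509)
(x_1(0.9), x_2(0.9)) ≈ (-0.2329, -2.1395)

-0.2329, -2.1395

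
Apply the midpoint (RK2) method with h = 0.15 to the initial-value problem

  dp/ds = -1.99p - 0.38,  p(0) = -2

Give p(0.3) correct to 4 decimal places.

Midpoint: k1 = f(s_n, p_n); k2 = f(s_n + h/2, p_n + (h/2)·k1); p_{n+1} = p_n + h·k2.
s=0.000000, p=-2.000000:
  k1 = f(0.000000, -2.000000) = 3.600000
  k2 = f(0.075000, -1.730000) = 3.062700
  p ← -2.000000 + 0.15·3.062700 = -1.540595
s=0.150000, p=-1.540595:
  k1 = f(0.150000, -1.540595) = 2.685784
  k2 = f(0.225000, -1.339161) = 2.284931
  p ← -1.540595 + 0.15·2.284931 = -1.197855
p(0.3) ≈ -1.1979

-1.1979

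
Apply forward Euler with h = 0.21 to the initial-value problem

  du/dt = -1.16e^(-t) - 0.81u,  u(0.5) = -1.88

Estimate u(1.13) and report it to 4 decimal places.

Euler: u_{n+1} = u_n + h·f(t_n, u_n).
t=0.500000, u=-1.880000: f=0.819224 → u ← -1.880000 + 0.21·0.819224 = -1.707963
t=0.710000, u=-1.707963: f=0.813143 → u ← -1.707963 + 0.21·0.813143 = -1.537203
t=0.920000, u=-1.537203: f=0.782852 → u ← -1.537203 + 0.21·0.782852 = -1.372804
u(1.13) ≈ -1.3728

-1.3728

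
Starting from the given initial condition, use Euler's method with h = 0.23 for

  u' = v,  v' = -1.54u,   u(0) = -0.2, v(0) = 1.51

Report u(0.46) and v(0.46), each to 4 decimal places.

0.5109, 1.5287

Euler on (u,v): u_{n+1} = u_n + h·u', v_{n+1} = v_n + h·v'.
0.000000: (-0.200000, 1.510000); f=(1.510000, 0.308000) → (0.147300, 1.580840)
0.230000: (0.147300, 1.580840); f=(1.580840, -0.226842) → (0.510893, 1.528666)
(u(0.46), v(0.46)) ≈ (0.5109, 1.5287)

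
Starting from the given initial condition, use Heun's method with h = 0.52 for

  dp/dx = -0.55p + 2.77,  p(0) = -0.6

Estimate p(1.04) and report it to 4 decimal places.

Heun: k1 = f(x_n, p_n); k2 = f(x_n + h, p_n + h·k1); p_{n+1} = p_n + (h/2)·(k1 + k2).
x=0.000000, p=-0.600000:
  k1 = f(0.000000, -0.600000) = 3.100000
  k2 = f(0.520000, 1.012000) = 2.213400
  p ← -0.600000 + (0.52/2)·(3.100000 + 2.213400) = 0.781484
x=0.520000, p=0.781484:
  k1 = f(0.520000, 0.781484) = 2.340184
  k2 = f(1.040000, 1.998380) = 1.670891
  p ← 0.781484 + (0.52/2)·(2.340184 + 1.670891) = 1.824364
p(1.04) ≈ 1.8244

1.8244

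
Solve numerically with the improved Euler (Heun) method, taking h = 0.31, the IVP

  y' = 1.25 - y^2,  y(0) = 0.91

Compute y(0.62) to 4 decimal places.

Heun: k1 = f(t_n, y_n); k2 = f(t_n + h, y_n + h·k1); y_{n+1} = y_n + (h/2)·(k1 + k2).
t=0.000000, y=0.910000:
  k1 = f(0.000000, 0.910000) = 0.421900
  k2 = f(0.310000, 1.040789) = 0.166758
  y ← 0.910000 + (0.31/2)·(0.421900 + 0.166758) = 1.001242
t=0.310000, y=1.001242:
  k1 = f(0.310000, 1.001242) = 0.247514
  k2 = f(0.620000, 1.077971) = 0.087977
  y ← 1.001242 + (0.31/2)·(0.247514 + 0.087977) = 1.053243
y(0.62) ≈ 1.0532

1.0532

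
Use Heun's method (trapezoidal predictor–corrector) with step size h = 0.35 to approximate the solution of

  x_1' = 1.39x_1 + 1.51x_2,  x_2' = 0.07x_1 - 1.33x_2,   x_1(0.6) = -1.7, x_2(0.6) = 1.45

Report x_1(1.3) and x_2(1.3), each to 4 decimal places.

Heun on (x_1,x_2): k1 = f(t_n, state_n); k2 = f(t_n + h, state_n + h·k1); state_{n+1} = state_n + (h/2)·(k1 + k2).
0.600000: (-1.700000, 1.450000)
  k1 = (-0.173500, -2.047500)
  predictor → (-1.760725, 0.733375)
  k2 = (-1.340012, -1.098639)
  → (-1.964865, 0.899426)
0.950000: (-1.964865, 0.899426)
  k1 = (-1.373029, -1.333777)
  predictor → (-2.445425, 0.432604)
  k2 = (-2.745909, -0.746543)
  → (-2.685679, 0.535370)
(x_1(1.3), x_2(1.3)) ≈ (-2.6857, 0.5354)

-2.6857, 0.5354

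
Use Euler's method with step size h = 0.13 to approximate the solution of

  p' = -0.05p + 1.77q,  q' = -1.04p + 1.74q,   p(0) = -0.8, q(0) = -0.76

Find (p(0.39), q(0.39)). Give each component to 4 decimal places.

-1.3477, -0.9219

Euler on (p,q): p_{n+1} = p_n + h·p', q_{n+1} = q_n + h·q'.
0.000000: (-0.800000, -0.760000); f=(-1.305200, -0.490400) → (-0.969676, -0.823752)
0.130000: (-0.969676, -0.823752); f=(-1.409557, -0.424865) → (-1.152918, -0.878985)
0.260000: (-1.152918, -0.878985); f=(-1.498157, -0.330398) → (-1.347679, -0.921936)
(p(0.39), q(0.39)) ≈ (-1.3477, -0.9219)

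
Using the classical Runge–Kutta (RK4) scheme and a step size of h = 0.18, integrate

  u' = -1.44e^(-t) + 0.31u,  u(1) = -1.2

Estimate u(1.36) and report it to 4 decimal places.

RK4: k1 = f(t_n, u_n); k2 = f(t_n + h/2, u_n + (h/2)·k1); k3 = f(t_n + h/2, u_n + (h/2)·k2); k4 = f(t_n + h, u_n + h·k3); u_{n+1} = u_n + (h/6)·(k1 + 2k2 + 2k3 + k4).
t=1.000000, u=-1.200000:
  k1 = f(1.000000, -1.200000) = -0.901746
  k2 = f(1.090000, -1.281157) = -0.881310
  k3 = f(1.090000, -1.279318) = -0.880740
  k4 = f(1.180000, -1.358533) = -0.863627
  u ← -1.200000 + (0.18/6)·(k1 + 2k2 + 2k3 + k4) = -1.358684
t=1.180000, u=-1.358684:
  k1 = f(1.180000, -1.358684) = -0.863673
  k2 = f(1.270000, -1.436415) = -0.849686
  k3 = f(1.270000, -1.435156) = -0.849296
  k4 = f(1.360000, -1.511558) = -0.838174
  u ← -1.358684 + (0.18/6)·(k1 + 2k2 + 2k3 + k4) = -1.511679
u(1.36) ≈ -1.5117

-1.5117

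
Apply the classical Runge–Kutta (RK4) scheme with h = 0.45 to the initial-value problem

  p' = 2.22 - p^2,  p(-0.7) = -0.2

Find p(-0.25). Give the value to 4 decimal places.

RK4: k1 = f(s_n, p_n); k2 = f(s_n + h/2, p_n + (h/2)·k1); k3 = f(s_n + h/2, p_n + (h/2)·k2); k4 = f(s_n + h, p_n + h·k3); p_{n+1} = p_n + (h/6)·(k1 + 2k2 + 2k3 + k4).
s=-0.700000, p=-0.200000:
  k1 = f(-0.700000, -0.200000) = 2.180000
  k2 = f(-0.475000, 0.290500) = 2.135610
  k3 = f(-0.475000, 0.280512) = 2.141313
  k4 = f(-0.250000, 0.763591) = 1.636929
  p ← -0.200000 + (0.45/6)·(k1 + 2k2 + 2k3 + k4) = 0.727808
p(-0.25) ≈ 0.7278

0.7278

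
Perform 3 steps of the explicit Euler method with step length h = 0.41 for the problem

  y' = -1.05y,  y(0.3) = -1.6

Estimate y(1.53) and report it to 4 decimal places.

-0.2955

Euler: y_{n+1} = y_n + h·f(t_n, y_n).
t=0.300000, y=-1.600000: f=1.680000 → y ← -1.600000 + 0.41·1.680000 = -0.911200
t=0.710000, y=-0.911200: f=0.956760 → y ← -0.911200 + 0.41·0.956760 = -0.518928
t=1.120000, y=-0.518928: f=0.544875 → y ← -0.518928 + 0.41·0.544875 = -0.295530
y(1.53) ≈ -0.2955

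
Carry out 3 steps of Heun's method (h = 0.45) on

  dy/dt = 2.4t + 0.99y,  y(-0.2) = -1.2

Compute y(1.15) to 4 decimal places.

Heun: k1 = f(t_n, y_n); k2 = f(t_n + h, y_n + h·k1); y_{n+1} = y_n + (h/2)·(k1 + k2).
t=-0.200000, y=-1.200000:
  k1 = f(-0.200000, -1.200000) = -1.668000
  k2 = f(0.250000, -1.950600) = -1.331094
  y ← -1.200000 + (0.45/2)·(-1.668000 + (-1.331094)) = -1.874796
t=0.250000, y=-1.874796:
  k1 = f(0.250000, -1.874796) = -1.256048
  k2 = f(0.700000, -2.440018) = -0.735618
  y ← -1.874796 + (0.45/2)·(-1.256048 + (-0.735618)) = -2.322921
t=0.700000, y=-2.322921:
  k1 = f(0.700000, -2.322921) = -0.619692
  k2 = f(1.150000, -2.601782) = 0.184236
  y ← -2.322921 + (0.45/2)·(-0.619692 + 0.184236) = -2.420899
y(1.15) ≈ -2.4209

-2.4209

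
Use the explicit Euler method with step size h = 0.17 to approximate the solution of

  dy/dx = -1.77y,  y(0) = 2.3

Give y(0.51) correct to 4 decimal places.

Euler: y_{n+1} = y_n + h·f(x_n, y_n).
x=0.000000, y=2.300000: f=-4.071000 → y ← 2.300000 + 0.17·(-4.071000) = 1.607930
x=0.170000, y=1.607930: f=-2.846036 → y ← 1.607930 + 0.17·(-2.846036) = 1.124104
x=0.340000, y=1.124104: f=-1.989664 → y ← 1.124104 + 0.17·(-1.989664) = 0.785861
y(0.51) ≈ 0.7859

0.7859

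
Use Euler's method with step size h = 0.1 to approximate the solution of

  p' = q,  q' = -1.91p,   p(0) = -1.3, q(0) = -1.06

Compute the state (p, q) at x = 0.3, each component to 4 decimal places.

-1.5415, -0.2591

Euler on (p,q): p_{n+1} = p_n + h·p', q_{n+1} = q_n + h·q'.
0.000000: (-1.300000, -1.060000); f=(-1.060000, 2.483000) → (-1.406000, -0.811700)
0.100000: (-1.406000, -0.811700); f=(-0.811700, 2.685460) → (-1.487170, -0.543154)
0.200000: (-1.487170, -0.543154); f=(-0.543154, 2.840495) → (-1.541485, -0.259105)
(p(0.3), q(0.3)) ≈ (-1.5415, -0.2591)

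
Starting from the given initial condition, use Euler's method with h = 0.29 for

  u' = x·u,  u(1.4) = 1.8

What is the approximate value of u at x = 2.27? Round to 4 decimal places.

5.9365

Euler: u_{n+1} = u_n + h·f(x_n, u_n).
x=1.400000, u=1.800000: f=2.520000 → u ← 1.800000 + 0.29·2.520000 = 2.530800
x=1.690000, u=2.530800: f=4.277052 → u ← 2.530800 + 0.29·4.277052 = 3.771145
x=1.980000, u=3.771145: f=7.466867 → u ← 3.771145 + 0.29·7.466867 = 5.936537
u(2.27) ≈ 5.9365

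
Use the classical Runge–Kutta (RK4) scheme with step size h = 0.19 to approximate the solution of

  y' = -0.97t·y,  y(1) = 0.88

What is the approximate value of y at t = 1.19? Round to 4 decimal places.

0.7192

RK4: k1 = f(t_n, y_n); k2 = f(t_n + h/2, y_n + (h/2)·k1); k3 = f(t_n + h/2, y_n + (h/2)·k2); k4 = f(t_n + h, y_n + h·k3); y_{n+1} = y_n + (h/6)·(k1 + 2k2 + 2k3 + k4).
t=1.000000, y=0.880000:
  k1 = f(1.000000, 0.880000) = -0.853600
  k2 = f(1.095000, 0.798908) = -0.848560
  k3 = f(1.095000, 0.799387) = -0.849069
  k4 = f(1.190000, 0.718677) = -0.829569
  y ← 0.880000 + (0.19/6)·(k1 + 2k2 + 2k3 + k4) = 0.719183
y(1.19) ≈ 0.7192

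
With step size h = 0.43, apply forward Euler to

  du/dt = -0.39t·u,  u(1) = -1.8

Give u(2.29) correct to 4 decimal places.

-0.7836

Euler: u_{n+1} = u_n + h·f(t_n, u_n).
t=1.000000, u=-1.800000: f=0.702000 → u ← -1.800000 + 0.43·0.702000 = -1.498140
t=1.430000, u=-1.498140: f=0.835513 → u ← -1.498140 + 0.43·0.835513 = -1.138870
t=1.860000, u=-1.138870: f=0.826136 → u ← -1.138870 + 0.43·0.826136 = -0.783631
u(2.29) ≈ -0.7836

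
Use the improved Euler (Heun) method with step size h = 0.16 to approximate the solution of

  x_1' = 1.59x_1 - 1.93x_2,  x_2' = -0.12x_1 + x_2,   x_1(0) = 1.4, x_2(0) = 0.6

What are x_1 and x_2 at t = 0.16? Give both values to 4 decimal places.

Heun on (x_1,x_2): k1 = f(t_n, state_n); k2 = f(t_n + h, state_n + h·k1); state_{n+1} = state_n + (h/2)·(k1 + k2).
0.000000: (1.400000, 0.600000)
  k1 = (1.068000, 0.432000)
  predictor → (1.570880, 0.669120)
  k2 = (1.206298, 0.480614)
  → (1.581944, 0.673009)
(x_1(0.16), x_2(0.16)) ≈ (1.5819, 0.6730)

1.5819, 0.6730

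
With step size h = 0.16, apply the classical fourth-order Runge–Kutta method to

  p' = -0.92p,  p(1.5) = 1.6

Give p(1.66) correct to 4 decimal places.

1.3810

RK4: k1 = f(s_n, p_n); k2 = f(s_n + h/2, p_n + (h/2)·k1); k3 = f(s_n + h/2, p_n + (h/2)·k2); k4 = f(s_n + h, p_n + h·k3); p_{n+1} = p_n + (h/6)·(k1 + 2k2 + 2k3 + k4).
s=1.500000, p=1.600000:
  k1 = f(1.500000, 1.600000) = -1.472000
  k2 = f(1.580000, 1.482240) = -1.363661
  k3 = f(1.580000, 1.490907) = -1.371635
  k4 = f(1.660000, 1.380538) = -1.270095
  p ← 1.600000 + (0.16/6)·(k1 + 2k2 + 2k3 + k4) = 1.380995
p(1.66) ≈ 1.3810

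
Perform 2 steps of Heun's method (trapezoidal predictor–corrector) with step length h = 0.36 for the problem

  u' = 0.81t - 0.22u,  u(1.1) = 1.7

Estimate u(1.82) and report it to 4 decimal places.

Heun: k1 = f(t_n, u_n); k2 = f(t_n + h, u_n + h·k1); u_{n+1} = u_n + (h/2)·(k1 + k2).
t=1.100000, u=1.700000:
  k1 = f(1.100000, 1.700000) = 0.517000
  k2 = f(1.460000, 1.886120) = 0.767654
  u ← 1.700000 + (0.36/2)·(0.517000 + 0.767654) = 1.931238
t=1.460000, u=1.931238:
  k1 = f(1.460000, 1.931238) = 0.757728
  k2 = f(1.820000, 2.204020) = 0.989316
  u ← 1.931238 + (0.36/2)·(0.757728 + 0.989316) = 2.245705
u(1.82) ≈ 2.2457

2.2457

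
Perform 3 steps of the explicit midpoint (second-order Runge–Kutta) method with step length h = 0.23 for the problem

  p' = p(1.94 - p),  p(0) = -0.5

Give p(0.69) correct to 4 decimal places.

Midpoint: k1 = f(x_n, p_n); k2 = f(x_n + h/2, p_n + (h/2)·k1); p_{n+1} = p_n + h·k2.
x=0.000000, p=-0.500000:
  k1 = f(0.000000, -0.500000) = -1.220000
  k2 = f(0.115000, -0.640300) = -1.652166
  p ← -0.500000 + 0.23·(-1.652166) = -0.879998
x=0.230000, p=-0.879998:
  k1 = f(0.230000, -0.879998) = -2.481593
  k2 = f(0.345000, -1.165381) = -3.618954
  p ← -0.879998 + 0.23·(-3.618954) = -1.712358
x=0.460000, p=-1.712358:
  k1 = f(0.460000, -1.712358) = -6.254142
  k2 = f(0.575000, -2.431584) = -10.629873
  p ← -1.712358 + 0.23·(-10.629873) = -4.157228
p(0.69) ≈ -4.1572

-4.1572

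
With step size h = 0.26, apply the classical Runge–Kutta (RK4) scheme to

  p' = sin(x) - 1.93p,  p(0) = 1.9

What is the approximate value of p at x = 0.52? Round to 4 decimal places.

RK4: k1 = f(x_n, p_n); k2 = f(x_n + h/2, p_n + (h/2)·k1); k3 = f(x_n + h/2, p_n + (h/2)·k2); k4 = f(x_n + h, p_n + h·k3); p_{n+1} = p_n + (h/6)·(k1 + 2k2 + 2k3 + k4).
x=0.000000, p=1.900000:
  k1 = f(0.000000, 1.900000) = -3.667000
  k2 = f(0.130000, 1.423290) = -2.617316
  k3 = f(0.130000, 1.559749) = -2.880681
  k4 = f(0.260000, 1.151023) = -1.964394
  p ← 1.900000 + (0.26/6)·(k1 + 2k2 + 2k3 + k4) = 1.179480
x=0.260000, p=1.179480:
  k1 = f(0.260000, 1.179480) = -2.019316
  k2 = f(0.390000, 0.916969) = -1.389561
  k3 = f(0.390000, 0.998837) = -1.547567
  k4 = f(0.520000, 0.777113) = -1.002947
  p ← 1.179480 + (0.26/6)·(k1 + 2k2 + 2k3 + k4) = 0.793964
p(0.52) ≈ 0.7940

0.7940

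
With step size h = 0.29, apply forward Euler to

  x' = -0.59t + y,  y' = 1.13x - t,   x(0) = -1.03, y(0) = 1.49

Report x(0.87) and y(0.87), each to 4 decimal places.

-0.1595, 0.6016

Euler on (x,y): x_{n+1} = x_n + h·x', y_{n+1} = y_n + h·y'.
0.000000: (-1.030000, 1.490000); f=(1.490000, -1.163900) → (-0.597900, 1.152469)
0.290000: (-0.597900, 1.152469); f=(0.981369, -0.965627) → (-0.313303, 0.872437)
0.580000: (-0.313303, 0.872437); f=(0.530237, -0.934032) → (-0.159534, 0.601568)
(x(0.87), y(0.87)) ≈ (-0.1595, 0.6016)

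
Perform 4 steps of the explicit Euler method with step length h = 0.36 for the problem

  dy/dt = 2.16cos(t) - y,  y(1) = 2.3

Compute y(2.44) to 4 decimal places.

Euler: y_{n+1} = y_n + h·f(t_n, y_n).
t=1.000000, y=2.300000: f=-1.132947 → y ← 2.300000 + 0.36·(-1.132947) = 1.892139
t=1.360000, y=1.892139: f=-1.440184 → y ← 1.892139 + 0.36·(-1.440184) = 1.373673
t=1.720000, y=1.373673: f=-1.694759 → y ← 1.373673 + 0.36·(-1.694759) = 0.763560
t=2.080000, y=0.763560: f=-1.816521 → y ← 0.763560 + 0.36·(-1.816521) = 0.109612
y(2.44) ≈ 0.1096

0.1096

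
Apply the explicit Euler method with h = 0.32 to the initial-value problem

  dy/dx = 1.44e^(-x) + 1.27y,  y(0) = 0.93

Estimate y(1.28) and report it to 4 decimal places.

Euler: y_{n+1} = y_n + h·f(x_n, y_n).
x=0.000000, y=0.930000: f=2.621100 → y ← 0.930000 + 0.32·2.621100 = 1.768752
x=0.320000, y=1.768752: f=3.291970 → y ← 1.768752 + 0.32·3.291970 = 2.822182
x=0.640000, y=2.822182: f=4.343473 → y ← 2.822182 + 0.32·4.343473 = 4.212094
x=0.960000, y=4.212094: f=5.900725 → y ← 4.212094 + 0.32·5.900725 = 6.100325
y(1.28) ≈ 6.1003

6.1003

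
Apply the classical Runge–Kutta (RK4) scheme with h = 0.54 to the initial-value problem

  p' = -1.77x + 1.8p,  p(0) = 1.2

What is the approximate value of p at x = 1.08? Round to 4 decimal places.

RK4: k1 = f(x_n, p_n); k2 = f(x_n + h/2, p_n + (h/2)·k1); k3 = f(x_n + h/2, p_n + (h/2)·k2); k4 = f(x_n + h, p_n + h·k3); p_{n+1} = p_n + (h/6)·(k1 + 2k2 + 2k3 + k4).
x=0.000000, p=1.200000:
  k1 = f(0.000000, 1.200000) = 2.160000
  k2 = f(0.270000, 1.783200) = 2.731860
  k3 = f(0.270000, 1.937602) = 3.009784
  k4 = f(0.540000, 2.825283) = 4.129710
  p ← 1.200000 + (0.54/6)·(k1 + 2k2 + 2k3 + k4) = 2.799570
x=0.540000, p=2.799570:
  k1 = f(0.540000, 2.799570) = 4.083426
  k2 = f(0.810000, 3.902095) = 5.590071
  k3 = f(0.810000, 4.308889) = 6.322300
  k4 = f(1.080000, 6.213612) = 9.272901
  p ← 2.799570 + (0.54/6)·(k1 + 2k2 + 2k3 + k4) = 6.145866
p(1.08) ≈ 6.1459

6.1459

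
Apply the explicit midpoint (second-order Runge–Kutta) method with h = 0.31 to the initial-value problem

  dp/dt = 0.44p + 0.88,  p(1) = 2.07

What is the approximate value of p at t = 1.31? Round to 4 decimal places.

Midpoint: k1 = f(t_n, p_n); k2 = f(t_n + h/2, p_n + (h/2)·k1); p_{n+1} = p_n + h·k2.
t=1.000000, p=2.070000:
  k1 = f(1.000000, 2.070000) = 1.790800
  k2 = f(1.155000, 2.347574) = 1.912933
  p ← 2.070000 + 0.31·1.912933 = 2.663009
p(1.31) ≈ 2.6630

2.6630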